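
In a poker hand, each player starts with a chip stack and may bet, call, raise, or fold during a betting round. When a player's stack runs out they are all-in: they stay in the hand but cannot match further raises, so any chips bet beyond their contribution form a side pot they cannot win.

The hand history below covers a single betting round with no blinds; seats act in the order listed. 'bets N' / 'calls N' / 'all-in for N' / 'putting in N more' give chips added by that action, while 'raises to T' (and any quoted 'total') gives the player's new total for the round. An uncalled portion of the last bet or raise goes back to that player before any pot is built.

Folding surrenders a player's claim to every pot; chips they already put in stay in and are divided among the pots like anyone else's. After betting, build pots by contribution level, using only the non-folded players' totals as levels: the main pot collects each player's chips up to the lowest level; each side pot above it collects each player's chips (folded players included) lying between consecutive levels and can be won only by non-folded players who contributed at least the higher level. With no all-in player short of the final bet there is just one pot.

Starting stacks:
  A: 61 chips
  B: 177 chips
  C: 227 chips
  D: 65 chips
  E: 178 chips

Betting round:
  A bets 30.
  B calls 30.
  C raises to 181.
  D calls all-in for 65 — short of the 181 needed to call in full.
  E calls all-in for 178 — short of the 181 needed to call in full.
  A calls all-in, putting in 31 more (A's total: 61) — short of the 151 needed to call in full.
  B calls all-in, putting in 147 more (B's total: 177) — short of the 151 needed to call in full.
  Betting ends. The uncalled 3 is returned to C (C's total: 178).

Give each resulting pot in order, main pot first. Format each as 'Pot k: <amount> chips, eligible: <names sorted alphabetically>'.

Contributions (after 3 returned to C): A=61, B=177, C=178, D=65, E=178
Pot levels (distinct totals of non-folded players): 61, 65, 177, 178
Layer 1-61: 61 each from A, B, C, D, E = 61*5 = 305 chips; eligible A, B, C, D, E
Layer 62-65: 4 each from B, C, D, E = 4*4 = 16 chips; eligible B, C, D, E
Layer 66-177: 112 each from B, C, E = 112*3 = 336 chips; eligible B, C, E
Layer 178-178: 1 each from C, E = 1*2 = 2 chips; eligible C, E

Pot 1: 305 chips, eligible: A, B, C, D, E
Pot 2: 16 chips, eligible: B, C, D, E
Pot 3: 336 chips, eligible: B, C, E
Pot 4: 2 chips, eligible: C, E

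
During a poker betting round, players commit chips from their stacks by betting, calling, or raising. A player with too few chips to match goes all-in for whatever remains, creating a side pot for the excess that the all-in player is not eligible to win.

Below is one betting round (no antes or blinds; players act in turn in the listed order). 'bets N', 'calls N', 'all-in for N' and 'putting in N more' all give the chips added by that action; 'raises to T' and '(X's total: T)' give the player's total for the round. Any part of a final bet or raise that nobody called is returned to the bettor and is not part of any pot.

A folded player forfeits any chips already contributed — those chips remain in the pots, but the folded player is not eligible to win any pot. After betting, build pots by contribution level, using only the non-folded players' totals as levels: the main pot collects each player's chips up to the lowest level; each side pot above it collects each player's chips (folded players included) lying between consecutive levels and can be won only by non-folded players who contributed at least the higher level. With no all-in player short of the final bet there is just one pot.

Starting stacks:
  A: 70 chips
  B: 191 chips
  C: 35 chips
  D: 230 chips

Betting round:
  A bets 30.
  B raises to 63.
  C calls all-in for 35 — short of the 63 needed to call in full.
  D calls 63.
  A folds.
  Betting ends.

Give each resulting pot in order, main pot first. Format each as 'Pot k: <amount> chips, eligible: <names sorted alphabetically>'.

Pot 1: 135 chips, eligible: B, C, D
Pot 2: 56 chips, eligible: B, D

Derivation:
Contributions: A=30, B=63, C=35, D=63
Folded: A
Pot levels (distinct totals of non-folded players): 35, 63
Layer 1-35: A 30 + B 35 + C 35 + D 35 = 135 chips; eligible B, C, D
Layer 36-63: 28 each from B, D = 28*2 = 56 chips; eligible B, D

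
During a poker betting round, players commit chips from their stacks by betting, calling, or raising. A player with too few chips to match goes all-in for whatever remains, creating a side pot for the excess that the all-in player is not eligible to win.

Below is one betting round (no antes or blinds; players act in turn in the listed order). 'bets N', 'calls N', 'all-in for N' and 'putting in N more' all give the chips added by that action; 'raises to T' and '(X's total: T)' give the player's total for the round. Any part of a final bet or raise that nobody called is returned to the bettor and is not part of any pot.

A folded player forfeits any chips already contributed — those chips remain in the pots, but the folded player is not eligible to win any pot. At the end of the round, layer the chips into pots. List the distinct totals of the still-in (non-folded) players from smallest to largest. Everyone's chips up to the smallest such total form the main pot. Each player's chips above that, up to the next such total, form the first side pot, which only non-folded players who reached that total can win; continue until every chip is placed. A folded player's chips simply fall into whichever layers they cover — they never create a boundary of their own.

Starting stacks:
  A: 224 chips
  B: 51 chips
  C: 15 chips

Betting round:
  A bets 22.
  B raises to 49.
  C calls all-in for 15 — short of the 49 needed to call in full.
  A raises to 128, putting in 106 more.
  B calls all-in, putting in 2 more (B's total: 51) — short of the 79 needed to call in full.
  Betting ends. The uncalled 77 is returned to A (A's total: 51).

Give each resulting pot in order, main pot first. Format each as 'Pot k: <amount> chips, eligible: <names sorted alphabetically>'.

Pot 1: 45 chips, eligible: A, B, C
Pot 2: 72 chips, eligible: A, B

Derivation:
Contributions (after 77 returned to A): A=51, B=51, C=15
Pot levels (distinct totals of non-folded players): 15, 51
Layer 1-15: 15 each from A, B, C = 15*3 = 45 chips; eligible A, B, C
Layer 16-51: 36 each from A, B = 36*2 = 72 chips; eligible A, B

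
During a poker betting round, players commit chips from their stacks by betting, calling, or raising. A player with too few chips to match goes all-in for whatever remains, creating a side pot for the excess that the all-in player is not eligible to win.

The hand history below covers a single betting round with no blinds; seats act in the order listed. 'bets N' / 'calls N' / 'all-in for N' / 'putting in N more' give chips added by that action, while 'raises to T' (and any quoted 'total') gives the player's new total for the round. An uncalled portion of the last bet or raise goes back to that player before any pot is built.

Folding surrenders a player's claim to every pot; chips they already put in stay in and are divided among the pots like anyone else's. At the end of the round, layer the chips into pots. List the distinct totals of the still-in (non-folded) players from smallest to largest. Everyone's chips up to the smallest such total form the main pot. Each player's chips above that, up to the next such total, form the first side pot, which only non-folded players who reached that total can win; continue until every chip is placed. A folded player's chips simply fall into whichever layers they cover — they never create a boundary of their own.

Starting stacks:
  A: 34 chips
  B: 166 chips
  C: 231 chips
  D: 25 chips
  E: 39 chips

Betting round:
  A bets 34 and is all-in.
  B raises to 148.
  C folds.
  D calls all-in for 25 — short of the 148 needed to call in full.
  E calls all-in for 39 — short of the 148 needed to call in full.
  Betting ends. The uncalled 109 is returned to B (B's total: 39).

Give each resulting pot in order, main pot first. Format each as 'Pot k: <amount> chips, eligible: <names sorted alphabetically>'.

Contributions (after 109 returned to B): A=34, B=39, D=25, E=39
Folded: C
Pot levels (distinct totals of non-folded players): 25, 34, 39
Layer 1-25: 25 each from A, B, D, E = 25*4 = 100 chips; eligible A, B, D, E
Layer 26-34: 9 each from A, B, E = 9*3 = 27 chips; eligible A, B, E
Layer 35-39: 5 each from B, E = 5*2 = 10 chips; eligible B, E

Pot 1: 100 chips, eligible: A, B, D, E
Pot 2: 27 chips, eligible: A, B, E
Pot 3: 10 chips, eligible: B, E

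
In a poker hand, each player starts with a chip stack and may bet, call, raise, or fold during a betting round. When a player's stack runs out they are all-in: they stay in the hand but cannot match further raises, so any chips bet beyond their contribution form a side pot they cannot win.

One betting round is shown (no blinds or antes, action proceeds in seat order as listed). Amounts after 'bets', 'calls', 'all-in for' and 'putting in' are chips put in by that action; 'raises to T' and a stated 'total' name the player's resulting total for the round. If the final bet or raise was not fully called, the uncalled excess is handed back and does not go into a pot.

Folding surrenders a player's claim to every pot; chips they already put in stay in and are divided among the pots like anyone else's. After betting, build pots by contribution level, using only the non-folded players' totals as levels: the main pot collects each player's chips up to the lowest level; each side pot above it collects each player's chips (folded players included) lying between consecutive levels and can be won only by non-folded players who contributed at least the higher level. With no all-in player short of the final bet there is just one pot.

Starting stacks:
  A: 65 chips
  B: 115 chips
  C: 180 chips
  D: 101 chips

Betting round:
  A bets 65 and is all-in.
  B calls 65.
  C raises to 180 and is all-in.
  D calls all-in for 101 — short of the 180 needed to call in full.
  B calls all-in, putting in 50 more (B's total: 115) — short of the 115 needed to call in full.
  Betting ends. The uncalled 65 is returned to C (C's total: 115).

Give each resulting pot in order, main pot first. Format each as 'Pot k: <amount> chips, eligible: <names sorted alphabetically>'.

Contributions (after 65 returned to C): A=65, B=115, C=115, D=101
Pot levels (distinct totals of non-folded players): 65, 101, 115
Layer 1-65: 65 each from A, B, C, D = 65*4 = 260 chips; eligible A, B, C, D
Layer 66-101: 36 each from B, C, D = 36*3 = 108 chips; eligible B, C, D
Layer 102-115: 14 each from B, C = 14*2 = 28 chips; eligible B, C

Pot 1: 260 chips, eligible: A, B, C, D
Pot 2: 108 chips, eligible: B, C, D
Pot 3: 28 chips, eligible: B, C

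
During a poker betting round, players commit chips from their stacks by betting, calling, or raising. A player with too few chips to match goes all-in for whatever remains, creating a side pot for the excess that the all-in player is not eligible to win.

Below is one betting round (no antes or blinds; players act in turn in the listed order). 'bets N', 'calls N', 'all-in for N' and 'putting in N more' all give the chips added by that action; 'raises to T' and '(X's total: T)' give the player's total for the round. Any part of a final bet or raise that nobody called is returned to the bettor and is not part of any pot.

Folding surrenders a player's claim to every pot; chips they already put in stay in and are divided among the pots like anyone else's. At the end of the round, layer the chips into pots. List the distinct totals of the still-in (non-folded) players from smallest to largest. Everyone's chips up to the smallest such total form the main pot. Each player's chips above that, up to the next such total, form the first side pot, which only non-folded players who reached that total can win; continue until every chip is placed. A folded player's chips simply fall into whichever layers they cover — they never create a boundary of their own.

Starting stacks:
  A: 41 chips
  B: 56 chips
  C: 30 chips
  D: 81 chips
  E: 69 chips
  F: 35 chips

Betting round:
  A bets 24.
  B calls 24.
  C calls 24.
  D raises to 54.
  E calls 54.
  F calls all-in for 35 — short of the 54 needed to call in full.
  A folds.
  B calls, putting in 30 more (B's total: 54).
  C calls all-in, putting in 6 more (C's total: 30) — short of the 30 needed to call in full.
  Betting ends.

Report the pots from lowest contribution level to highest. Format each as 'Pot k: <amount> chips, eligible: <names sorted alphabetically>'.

Pot 1: 174 chips, eligible: B, C, D, E, F
Pot 2: 20 chips, eligible: B, D, E, F
Pot 3: 57 chips, eligible: B, D, E

Derivation:
Contributions: A=24, B=54, C=30, D=54, E=54, F=35
Folded: A
Pot levels (distinct totals of non-folded players): 30, 35, 54
Layer 1-30: A 24 + B 30 + C 30 + D 30 + E 30 + F 30 = 174 chips; eligible B, C, D, E, F
Layer 31-35: 5 each from B, D, E, F = 5*4 = 20 chips; eligible B, D, E, F
Layer 36-54: 19 each from B, D, E = 19*3 = 57 chips; eligible B, D, E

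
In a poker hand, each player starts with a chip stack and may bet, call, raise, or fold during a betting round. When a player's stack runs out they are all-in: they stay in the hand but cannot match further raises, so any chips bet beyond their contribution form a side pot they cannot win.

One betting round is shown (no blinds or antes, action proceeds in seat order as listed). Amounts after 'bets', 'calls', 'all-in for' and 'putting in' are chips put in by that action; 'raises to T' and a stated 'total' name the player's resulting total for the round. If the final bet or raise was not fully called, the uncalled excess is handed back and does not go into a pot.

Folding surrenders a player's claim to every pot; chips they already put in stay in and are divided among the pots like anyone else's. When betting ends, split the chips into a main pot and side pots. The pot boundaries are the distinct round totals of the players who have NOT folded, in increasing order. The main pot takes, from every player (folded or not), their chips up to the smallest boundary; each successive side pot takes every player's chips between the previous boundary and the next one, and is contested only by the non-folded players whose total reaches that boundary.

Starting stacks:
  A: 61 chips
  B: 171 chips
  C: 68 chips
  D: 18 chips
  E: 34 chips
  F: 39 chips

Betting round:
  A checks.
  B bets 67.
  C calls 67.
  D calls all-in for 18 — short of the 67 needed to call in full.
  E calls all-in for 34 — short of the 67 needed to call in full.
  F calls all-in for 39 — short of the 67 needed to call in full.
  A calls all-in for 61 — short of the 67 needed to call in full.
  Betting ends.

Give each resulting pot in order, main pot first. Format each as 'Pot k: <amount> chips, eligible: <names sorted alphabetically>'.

Pot 1: 108 chips, eligible: A, B, C, D, E, F
Pot 2: 80 chips, eligible: A, B, C, E, F
Pot 3: 20 chips, eligible: A, B, C, F
Pot 4: 66 chips, eligible: A, B, C
Pot 5: 12 chips, eligible: B, C

Derivation:
Contributions: A=61, B=67, C=67, D=18, E=34, F=39
Pot levels (distinct totals of non-folded players): 18, 34, 39, 61, 67
Layer 1-18: 18 each from A, B, C, D, E, F = 18*6 = 108 chips; eligible A, B, C, D, E, F
Layer 19-34: 16 each from A, B, C, E, F = 16*5 = 80 chips; eligible A, B, C, E, F
Layer 35-39: 5 each from A, B, C, F = 5*4 = 20 chips; eligible A, B, C, F
Layer 40-61: 22 each from A, B, C = 22*3 = 66 chips; eligible A, B, C
Layer 62-67: 6 each from B, C = 6*2 = 12 chips; eligible B, C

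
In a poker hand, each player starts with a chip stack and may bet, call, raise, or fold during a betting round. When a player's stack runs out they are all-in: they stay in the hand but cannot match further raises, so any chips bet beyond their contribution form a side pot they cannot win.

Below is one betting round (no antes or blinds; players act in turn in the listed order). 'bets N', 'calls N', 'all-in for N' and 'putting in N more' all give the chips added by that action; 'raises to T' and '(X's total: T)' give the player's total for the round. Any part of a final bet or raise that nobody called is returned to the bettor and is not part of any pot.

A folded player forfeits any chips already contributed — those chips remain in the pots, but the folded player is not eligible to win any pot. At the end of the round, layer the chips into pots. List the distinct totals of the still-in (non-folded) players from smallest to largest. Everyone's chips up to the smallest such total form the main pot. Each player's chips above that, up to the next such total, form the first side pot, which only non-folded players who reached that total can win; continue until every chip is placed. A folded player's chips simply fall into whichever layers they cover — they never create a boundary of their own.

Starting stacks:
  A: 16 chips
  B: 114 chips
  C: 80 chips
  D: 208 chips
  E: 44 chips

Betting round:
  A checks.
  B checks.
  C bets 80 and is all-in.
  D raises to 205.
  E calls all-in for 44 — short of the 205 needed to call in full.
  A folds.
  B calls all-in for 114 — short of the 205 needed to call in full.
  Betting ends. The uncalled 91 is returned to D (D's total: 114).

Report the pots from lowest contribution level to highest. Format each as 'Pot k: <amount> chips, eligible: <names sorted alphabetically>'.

Pot 1: 176 chips, eligible: B, C, D, E
Pot 2: 108 chips, eligible: B, C, D
Pot 3: 68 chips, eligible: B, D

Derivation:
Contributions (after 91 returned to D): B=114, C=80, D=114, E=44
Folded: A
Pot levels (distinct totals of non-folded players): 44, 80, 114
Layer 1-44: 44 each from B, C, D, E = 44*4 = 176 chips; eligible B, C, D, E
Layer 45-80: 36 each from B, C, D = 36*3 = 108 chips; eligible B, C, D
Layer 81-114: 34 each from B, D = 34*2 = 68 chips; eligible B, D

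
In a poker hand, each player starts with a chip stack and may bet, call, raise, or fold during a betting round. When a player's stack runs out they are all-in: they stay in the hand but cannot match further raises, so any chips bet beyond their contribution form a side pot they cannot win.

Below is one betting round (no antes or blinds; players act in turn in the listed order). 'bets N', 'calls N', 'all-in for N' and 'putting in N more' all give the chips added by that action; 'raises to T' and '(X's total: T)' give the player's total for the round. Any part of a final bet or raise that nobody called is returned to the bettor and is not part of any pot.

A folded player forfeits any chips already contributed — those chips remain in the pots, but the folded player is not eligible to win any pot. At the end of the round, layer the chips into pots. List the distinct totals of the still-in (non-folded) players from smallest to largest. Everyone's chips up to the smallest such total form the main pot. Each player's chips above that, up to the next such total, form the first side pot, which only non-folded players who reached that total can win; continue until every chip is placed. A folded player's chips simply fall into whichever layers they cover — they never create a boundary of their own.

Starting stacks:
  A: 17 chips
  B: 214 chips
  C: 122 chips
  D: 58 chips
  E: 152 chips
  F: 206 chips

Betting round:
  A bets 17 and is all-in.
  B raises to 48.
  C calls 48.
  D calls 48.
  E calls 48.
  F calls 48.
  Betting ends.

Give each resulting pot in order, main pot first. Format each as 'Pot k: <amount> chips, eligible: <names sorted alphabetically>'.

Pot 1: 102 chips, eligible: A, B, C, D, E, F
Pot 2: 155 chips, eligible: B, C, D, E, F

Derivation:
Contributions: A=17, B=48, C=48, D=48, E=48, F=48
Pot levels (distinct totals of non-folded players): 17, 48
Layer 1-17: 17 each from A, B, C, D, E, F = 17*6 = 102 chips; eligible A, B, C, D, E, F
Layer 18-48: 31 each from B, C, D, E, F = 31*5 = 155 chips; eligible B, C, D, E, F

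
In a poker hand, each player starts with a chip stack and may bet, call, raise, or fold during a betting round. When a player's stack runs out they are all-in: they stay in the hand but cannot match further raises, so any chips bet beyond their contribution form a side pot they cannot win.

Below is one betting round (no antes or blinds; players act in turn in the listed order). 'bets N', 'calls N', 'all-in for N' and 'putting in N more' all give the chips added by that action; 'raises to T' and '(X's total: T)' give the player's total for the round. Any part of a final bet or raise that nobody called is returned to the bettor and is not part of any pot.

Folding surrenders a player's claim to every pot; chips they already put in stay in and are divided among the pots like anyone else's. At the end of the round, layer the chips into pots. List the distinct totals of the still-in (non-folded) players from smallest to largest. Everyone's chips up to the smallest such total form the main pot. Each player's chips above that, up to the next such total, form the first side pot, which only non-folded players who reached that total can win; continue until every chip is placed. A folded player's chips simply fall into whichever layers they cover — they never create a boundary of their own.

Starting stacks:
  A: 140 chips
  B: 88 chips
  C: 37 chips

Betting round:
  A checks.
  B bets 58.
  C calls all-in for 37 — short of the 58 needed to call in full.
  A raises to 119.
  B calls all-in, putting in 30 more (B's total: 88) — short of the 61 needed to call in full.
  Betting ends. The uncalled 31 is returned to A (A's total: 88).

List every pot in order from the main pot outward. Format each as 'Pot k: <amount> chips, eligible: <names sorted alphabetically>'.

Pot 1: 111 chips, eligible: A, B, C
Pot 2: 102 chips, eligible: A, B

Derivation:
Contributions (after 31 returned to A): A=88, B=88, C=37
Pot levels (distinct totals of non-folded players): 37, 88
Layer 1-37: 37 each from A, B, C = 37*3 = 111 chips; eligible A, B, C
Layer 38-88: 51 each from A, B = 51*2 = 102 chips; eligible A, B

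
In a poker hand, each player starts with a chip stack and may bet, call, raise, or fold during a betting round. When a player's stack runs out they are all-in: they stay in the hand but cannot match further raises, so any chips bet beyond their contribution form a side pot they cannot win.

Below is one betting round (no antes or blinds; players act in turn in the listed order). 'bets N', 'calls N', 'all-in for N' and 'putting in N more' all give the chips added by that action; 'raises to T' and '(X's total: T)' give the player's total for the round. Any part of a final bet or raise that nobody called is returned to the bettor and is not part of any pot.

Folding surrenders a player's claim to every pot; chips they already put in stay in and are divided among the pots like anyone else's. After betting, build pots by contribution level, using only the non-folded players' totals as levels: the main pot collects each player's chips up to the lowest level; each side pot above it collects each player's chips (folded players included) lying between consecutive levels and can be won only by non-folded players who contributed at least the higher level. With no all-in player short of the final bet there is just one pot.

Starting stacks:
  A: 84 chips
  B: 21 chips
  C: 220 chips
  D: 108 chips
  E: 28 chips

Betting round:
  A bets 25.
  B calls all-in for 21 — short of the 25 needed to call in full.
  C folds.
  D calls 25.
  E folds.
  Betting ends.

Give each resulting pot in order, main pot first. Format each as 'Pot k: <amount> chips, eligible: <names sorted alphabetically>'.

Pot 1: 63 chips, eligible: A, B, D
Pot 2: 8 chips, eligible: A, D

Derivation:
Contributions: A=25, B=21, D=25
Folded: C, E
Pot levels (distinct totals of non-folded players): 21, 25
Layer 1-21: 21 each from A, B, D = 21*3 = 63 chips; eligible A, B, D
Layer 22-25: 4 each from A, D = 4*2 = 8 chips; eligible A, D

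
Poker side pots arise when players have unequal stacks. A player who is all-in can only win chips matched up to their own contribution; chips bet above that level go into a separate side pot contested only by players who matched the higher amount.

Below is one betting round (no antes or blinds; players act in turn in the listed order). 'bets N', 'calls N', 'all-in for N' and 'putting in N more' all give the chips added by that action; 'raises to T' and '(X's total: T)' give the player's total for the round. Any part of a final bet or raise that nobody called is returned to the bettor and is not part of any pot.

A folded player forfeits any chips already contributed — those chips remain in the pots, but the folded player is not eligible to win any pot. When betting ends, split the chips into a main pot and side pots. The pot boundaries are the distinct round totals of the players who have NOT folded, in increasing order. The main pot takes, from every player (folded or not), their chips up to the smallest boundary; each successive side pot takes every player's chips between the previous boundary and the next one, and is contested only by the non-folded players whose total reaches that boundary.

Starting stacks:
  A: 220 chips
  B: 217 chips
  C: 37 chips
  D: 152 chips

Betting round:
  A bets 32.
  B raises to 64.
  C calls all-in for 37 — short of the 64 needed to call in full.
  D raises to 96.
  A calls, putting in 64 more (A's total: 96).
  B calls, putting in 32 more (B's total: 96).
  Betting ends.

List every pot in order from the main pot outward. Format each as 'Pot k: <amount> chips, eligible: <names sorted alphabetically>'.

Contributions: A=96, B=96, C=37, D=96
Pot levels (distinct totals of non-folded players): 37, 96
Layer 1-37: 37 each from A, B, C, D = 37*4 = 148 chips; eligible A, B, C, D
Layer 38-96: 59 each from A, B, D = 59*3 = 177 chips; eligible A, B, D

Pot 1: 148 chips, eligible: A, B, C, D
Pot 2: 177 chips, eligible: A, B, D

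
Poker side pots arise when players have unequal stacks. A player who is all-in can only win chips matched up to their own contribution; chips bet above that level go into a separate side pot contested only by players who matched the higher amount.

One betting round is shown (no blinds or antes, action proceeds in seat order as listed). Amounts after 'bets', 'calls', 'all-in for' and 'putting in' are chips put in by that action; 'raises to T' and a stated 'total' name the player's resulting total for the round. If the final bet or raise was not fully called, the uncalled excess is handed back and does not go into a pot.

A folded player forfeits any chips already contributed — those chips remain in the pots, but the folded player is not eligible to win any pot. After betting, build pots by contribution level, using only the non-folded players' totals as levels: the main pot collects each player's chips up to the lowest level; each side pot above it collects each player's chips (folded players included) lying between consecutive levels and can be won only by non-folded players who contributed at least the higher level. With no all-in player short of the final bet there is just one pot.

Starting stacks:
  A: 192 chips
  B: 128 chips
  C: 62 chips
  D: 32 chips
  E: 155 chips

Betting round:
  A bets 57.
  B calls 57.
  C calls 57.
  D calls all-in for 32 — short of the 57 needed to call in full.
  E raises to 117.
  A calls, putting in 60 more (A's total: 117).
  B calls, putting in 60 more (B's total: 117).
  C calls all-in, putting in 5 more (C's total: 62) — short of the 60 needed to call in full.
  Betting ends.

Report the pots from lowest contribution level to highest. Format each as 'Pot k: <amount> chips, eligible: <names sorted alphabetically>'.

Contributions: A=117, B=117, C=62, D=32, E=117
Pot levels (distinct totals of non-folded players): 32, 62, 117
Layer 1-32: 32 each from A, B, C, D, E = 32*5 = 160 chips; eligible A, B, C, D, E
Layer 33-62: 30 each from A, B, C, E = 30*4 = 120 chips; eligible A, B, C, E
Layer 63-117: 55 each from A, B, E = 55*3 = 165 chips; eligible A, B, E

Pot 1: 160 chips, eligible: A, B, C, D, E
Pot 2: 120 chips, eligible: A, B, C, E
Pot 3: 165 chips, eligible: A, B, E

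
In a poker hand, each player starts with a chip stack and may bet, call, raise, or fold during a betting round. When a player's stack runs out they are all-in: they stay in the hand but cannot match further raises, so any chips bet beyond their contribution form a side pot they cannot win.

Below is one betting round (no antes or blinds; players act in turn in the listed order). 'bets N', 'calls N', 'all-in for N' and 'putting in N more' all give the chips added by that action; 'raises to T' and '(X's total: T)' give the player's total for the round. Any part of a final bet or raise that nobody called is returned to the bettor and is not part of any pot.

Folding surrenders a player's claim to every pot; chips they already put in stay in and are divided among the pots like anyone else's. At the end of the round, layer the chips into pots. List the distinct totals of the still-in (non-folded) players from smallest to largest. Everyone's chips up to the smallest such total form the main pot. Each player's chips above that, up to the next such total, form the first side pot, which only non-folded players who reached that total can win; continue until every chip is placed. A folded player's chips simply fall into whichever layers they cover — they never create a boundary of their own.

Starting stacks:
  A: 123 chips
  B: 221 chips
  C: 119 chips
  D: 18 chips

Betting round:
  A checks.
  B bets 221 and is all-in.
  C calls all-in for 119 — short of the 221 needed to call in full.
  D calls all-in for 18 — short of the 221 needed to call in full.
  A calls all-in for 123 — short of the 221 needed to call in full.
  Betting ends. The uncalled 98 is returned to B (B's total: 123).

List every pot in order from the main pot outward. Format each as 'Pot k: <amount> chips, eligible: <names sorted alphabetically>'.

Contributions (after 98 returned to B): A=123, B=123, C=119, D=18
Pot levels (distinct totals of non-folded players): 18, 119, 123
Layer 1-18: 18 each from A, B, C, D = 18*4 = 72 chips; eligible A, B, C, D
Layer 19-119: 101 each from A, B, C = 101*3 = 303 chips; eligible A, B, C
Layer 120-123: 4 each from A, B = 4*2 = 8 chips; eligible A, B

Pot 1: 72 chips, eligible: A, B, C, D
Pot 2: 303 chips, eligible: A, B, C
Pot 3: 8 chips, eligible: A, B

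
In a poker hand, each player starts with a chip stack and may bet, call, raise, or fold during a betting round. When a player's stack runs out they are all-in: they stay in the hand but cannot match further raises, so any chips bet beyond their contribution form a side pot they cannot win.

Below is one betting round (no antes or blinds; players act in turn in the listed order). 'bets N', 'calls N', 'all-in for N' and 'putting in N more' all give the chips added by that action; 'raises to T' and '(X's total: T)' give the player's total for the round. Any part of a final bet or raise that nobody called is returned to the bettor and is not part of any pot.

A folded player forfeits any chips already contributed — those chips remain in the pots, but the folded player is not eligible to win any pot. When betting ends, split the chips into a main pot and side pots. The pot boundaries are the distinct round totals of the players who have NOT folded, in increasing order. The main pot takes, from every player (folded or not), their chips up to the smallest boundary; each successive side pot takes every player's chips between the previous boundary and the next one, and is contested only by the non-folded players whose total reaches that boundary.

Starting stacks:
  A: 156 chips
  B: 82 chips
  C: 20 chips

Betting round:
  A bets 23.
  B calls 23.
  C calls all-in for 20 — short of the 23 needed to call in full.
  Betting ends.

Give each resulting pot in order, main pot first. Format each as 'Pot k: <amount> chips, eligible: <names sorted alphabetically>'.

Contributions: A=23, B=23, C=20
Pot levels (distinct totals of non-folded players): 20, 23
Layer 1-20: 20 each from A, B, C = 20*3 = 60 chips; eligible A, B, C
Layer 21-23: 3 each from A, B = 3*2 = 6 chips; eligible A, B

Pot 1: 60 chips, eligible: A, B, C
Pot 2: 6 chips, eligible: A, B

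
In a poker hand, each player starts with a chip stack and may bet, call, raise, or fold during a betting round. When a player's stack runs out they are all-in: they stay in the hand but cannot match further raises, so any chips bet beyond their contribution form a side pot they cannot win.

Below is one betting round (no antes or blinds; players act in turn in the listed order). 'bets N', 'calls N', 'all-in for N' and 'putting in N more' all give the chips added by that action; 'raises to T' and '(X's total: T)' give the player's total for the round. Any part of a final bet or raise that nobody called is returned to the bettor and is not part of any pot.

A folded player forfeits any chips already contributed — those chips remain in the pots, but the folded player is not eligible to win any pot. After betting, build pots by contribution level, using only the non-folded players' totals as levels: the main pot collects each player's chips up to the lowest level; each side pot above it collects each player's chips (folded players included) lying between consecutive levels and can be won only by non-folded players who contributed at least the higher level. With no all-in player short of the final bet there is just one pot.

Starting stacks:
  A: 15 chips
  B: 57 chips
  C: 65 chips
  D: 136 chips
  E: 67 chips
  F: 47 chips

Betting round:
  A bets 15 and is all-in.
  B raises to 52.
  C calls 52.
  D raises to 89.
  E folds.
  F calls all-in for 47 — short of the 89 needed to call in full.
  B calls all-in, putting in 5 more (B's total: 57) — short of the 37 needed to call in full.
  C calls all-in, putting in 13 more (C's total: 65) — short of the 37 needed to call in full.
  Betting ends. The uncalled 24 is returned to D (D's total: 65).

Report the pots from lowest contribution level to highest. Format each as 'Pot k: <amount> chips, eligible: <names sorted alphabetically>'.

Pot 1: 75 chips, eligible: A, B, C, D, F
Pot 2: 128 chips, eligible: B, C, D, F
Pot 3: 30 chips, eligible: B, C, D
Pot 4: 16 chips, eligible: C, D

Derivation:
Contributions (after 24 returned to D): A=15, B=57, C=65, D=65, F=47
Folded: E
Pot levels (distinct totals of non-folded players): 15, 47, 57, 65
Layer 1-15: 15 each from A, B, C, D, F = 15*5 = 75 chips; eligible A, B, C, D, F
Layer 16-47: 32 each from B, C, D, F = 32*4 = 128 chips; eligible B, C, D, F
Layer 48-57: 10 each from B, C, D = 10*3 = 30 chips; eligible B, C, D
Layer 58-65: 8 each from C, D = 8*2 = 16 chips; eligible C, D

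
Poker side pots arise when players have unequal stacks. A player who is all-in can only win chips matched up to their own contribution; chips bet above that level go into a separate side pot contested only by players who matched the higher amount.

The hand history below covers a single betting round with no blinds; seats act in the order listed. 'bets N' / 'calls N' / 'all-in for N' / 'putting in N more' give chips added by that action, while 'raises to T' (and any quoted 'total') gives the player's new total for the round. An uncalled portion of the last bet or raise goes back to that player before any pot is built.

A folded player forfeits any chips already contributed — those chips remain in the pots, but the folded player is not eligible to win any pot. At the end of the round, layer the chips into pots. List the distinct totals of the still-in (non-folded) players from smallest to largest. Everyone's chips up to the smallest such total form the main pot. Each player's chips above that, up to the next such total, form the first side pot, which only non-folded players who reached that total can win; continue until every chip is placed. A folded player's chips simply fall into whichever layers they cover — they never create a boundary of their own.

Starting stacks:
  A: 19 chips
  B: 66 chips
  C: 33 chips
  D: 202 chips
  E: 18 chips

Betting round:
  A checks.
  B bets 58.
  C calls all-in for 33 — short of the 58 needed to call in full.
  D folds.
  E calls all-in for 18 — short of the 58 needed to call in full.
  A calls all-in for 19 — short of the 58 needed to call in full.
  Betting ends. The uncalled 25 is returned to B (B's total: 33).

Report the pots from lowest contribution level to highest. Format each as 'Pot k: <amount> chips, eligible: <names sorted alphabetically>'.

Pot 1: 72 chips, eligible: A, B, C, E
Pot 2: 3 chips, eligible: A, B, C
Pot 3: 28 chips, eligible: B, C

Derivation:
Contributions (after 25 returned to B): A=19, B=33, C=33, E=18
Folded: D
Pot levels (distinct totals of non-folded players): 18, 19, 33
Layer 1-18: 18 each from A, B, C, E = 18*4 = 72 chips; eligible A, B, C, E
Layer 19-19: 1 each from A, B, C = 1*3 = 3 chips; eligible A, B, C
Layer 20-33: 14 each from B, C = 14*2 = 28 chips; eligible B, C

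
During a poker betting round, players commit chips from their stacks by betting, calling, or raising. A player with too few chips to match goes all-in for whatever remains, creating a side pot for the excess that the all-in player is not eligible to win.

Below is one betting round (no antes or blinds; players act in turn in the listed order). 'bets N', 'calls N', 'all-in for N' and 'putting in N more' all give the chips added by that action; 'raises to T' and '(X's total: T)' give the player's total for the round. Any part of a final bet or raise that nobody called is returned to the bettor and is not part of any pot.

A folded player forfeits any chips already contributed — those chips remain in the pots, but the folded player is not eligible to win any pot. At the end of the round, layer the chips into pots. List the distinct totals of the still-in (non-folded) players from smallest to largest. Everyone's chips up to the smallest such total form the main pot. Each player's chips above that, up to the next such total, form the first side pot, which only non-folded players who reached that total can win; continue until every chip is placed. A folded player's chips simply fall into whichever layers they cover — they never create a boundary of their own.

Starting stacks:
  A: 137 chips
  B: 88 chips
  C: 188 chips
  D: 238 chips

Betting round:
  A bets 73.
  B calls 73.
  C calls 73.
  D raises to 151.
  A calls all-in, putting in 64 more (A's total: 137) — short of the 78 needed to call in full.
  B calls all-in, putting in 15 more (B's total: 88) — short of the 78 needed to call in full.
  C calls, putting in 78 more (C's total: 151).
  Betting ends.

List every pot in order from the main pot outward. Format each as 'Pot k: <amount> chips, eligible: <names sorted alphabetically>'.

Contributions: A=137, B=88, C=151, D=151
Pot levels (distinct totals of non-folded players): 88, 137, 151
Layer 1-88: 88 each from A, B, C, D = 88*4 = 352 chips; eligible A, B, C, D
Layer 89-137: 49 each from A, C, D = 49*3 = 147 chips; eligible A, C, D
Layer 138-151: 14 each from C, D = 14*2 = 28 chips; eligible C, D

Pot 1: 352 chips, eligible: A, B, C, D
Pot 2: 147 chips, eligible: A, C, D
Pot 3: 28 chips, eligible: C, D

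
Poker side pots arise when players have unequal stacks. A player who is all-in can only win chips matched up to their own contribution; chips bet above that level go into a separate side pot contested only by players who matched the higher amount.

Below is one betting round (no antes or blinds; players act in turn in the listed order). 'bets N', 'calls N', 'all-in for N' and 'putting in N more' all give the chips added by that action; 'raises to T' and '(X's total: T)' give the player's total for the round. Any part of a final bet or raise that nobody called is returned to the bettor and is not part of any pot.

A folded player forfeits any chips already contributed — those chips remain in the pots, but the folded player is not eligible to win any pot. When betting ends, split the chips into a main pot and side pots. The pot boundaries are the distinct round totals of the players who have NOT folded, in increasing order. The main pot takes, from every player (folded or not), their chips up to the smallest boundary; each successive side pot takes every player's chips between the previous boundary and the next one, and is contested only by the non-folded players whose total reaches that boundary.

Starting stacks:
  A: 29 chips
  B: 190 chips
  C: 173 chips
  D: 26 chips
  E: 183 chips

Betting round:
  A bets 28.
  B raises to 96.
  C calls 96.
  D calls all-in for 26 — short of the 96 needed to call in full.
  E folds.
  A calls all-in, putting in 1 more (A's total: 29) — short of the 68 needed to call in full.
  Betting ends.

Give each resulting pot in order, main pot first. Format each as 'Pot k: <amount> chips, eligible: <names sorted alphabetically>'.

Pot 1: 104 chips, eligible: A, B, C, D
Pot 2: 9 chips, eligible: A, B, C
Pot 3: 134 chips, eligible: B, C

Derivation:
Contributions: A=29, B=96, C=96, D=26
Folded: E
Pot levels (distinct totals of non-folded players): 26, 29, 96
Layer 1-26: 26 each from A, B, C, D = 26*4 = 104 chips; eligible A, B, C, D
Layer 27-29: 3 each from A, B, C = 3*3 = 9 chips; eligible A, B, C
Layer 30-96: 67 each from B, C = 67*2 = 134 chips; eligible B, C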